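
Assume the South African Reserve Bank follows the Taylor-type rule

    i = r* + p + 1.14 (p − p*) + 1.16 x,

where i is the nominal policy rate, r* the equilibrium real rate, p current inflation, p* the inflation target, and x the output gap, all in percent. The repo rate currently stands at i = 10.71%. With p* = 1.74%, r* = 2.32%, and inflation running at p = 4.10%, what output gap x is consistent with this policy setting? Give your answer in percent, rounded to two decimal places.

1.16 x = 10.71 − 2.32 − 4.10 − 1.14 × (4.10 − 1.74) = 1.5996
x = 1.5996 / 1.16 = 1.38

1.38%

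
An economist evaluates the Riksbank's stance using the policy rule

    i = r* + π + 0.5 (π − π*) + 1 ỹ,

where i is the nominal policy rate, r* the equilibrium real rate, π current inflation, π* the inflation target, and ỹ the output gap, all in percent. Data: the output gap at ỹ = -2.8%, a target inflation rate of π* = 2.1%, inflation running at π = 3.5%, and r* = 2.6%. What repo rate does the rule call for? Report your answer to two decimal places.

4.00%

i = 2.6 + 3.5 + 0.5 × (3.5 − 2.1) + 1 × (-2.8)
   = 2.6 + 3.5 + 0.7 − 2.8 = 4.00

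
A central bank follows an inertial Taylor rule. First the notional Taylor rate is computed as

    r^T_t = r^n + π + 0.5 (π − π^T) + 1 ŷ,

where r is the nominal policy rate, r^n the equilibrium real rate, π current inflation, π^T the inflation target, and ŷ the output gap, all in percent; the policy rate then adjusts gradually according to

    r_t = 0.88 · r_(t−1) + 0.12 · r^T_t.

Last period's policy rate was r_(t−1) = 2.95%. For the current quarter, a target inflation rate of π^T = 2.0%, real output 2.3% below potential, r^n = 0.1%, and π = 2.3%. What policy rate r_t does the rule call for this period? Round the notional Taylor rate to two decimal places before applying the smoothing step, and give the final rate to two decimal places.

2.63%

Output 2.3% below potential → ŷ = -2.3.
r^T_t = 0.1 + 2.3 + 0.5 × (2.3 − 2.0) + 1 × (-2.3)
   = 0.1 + 2.3 + 0.15 − 2.3 = 0.25
r_t = 0.88 × 2.95 + 0.12 × 0.25 = 2.596 + 0.03 = 2.63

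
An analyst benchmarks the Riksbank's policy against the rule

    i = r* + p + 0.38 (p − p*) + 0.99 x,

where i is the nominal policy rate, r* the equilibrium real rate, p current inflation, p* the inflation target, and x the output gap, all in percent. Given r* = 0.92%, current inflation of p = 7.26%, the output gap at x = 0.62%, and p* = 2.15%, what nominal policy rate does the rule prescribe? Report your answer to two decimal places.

i = 0.92 + 7.26 + 0.38 × (7.26 − 2.15) + 0.99 × 0.62
   = 0.92 + 7.26 + 1.9418 + 0.6138 = 10.74

10.74%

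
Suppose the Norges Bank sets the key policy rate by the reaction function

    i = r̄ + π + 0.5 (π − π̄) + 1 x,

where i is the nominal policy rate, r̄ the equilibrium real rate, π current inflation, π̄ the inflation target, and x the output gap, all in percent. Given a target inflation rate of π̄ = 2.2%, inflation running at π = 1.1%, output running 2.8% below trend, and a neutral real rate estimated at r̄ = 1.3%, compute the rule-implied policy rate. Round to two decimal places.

Output 2.8% below potential → x = -2.8.
i = 1.3 + 1.1 + 0.5 × (1.1 − 2.2) + 1 × (-2.8)
   = 1.3 + 1.1 − 0.55 − 2.8 = -0.95

-0.95%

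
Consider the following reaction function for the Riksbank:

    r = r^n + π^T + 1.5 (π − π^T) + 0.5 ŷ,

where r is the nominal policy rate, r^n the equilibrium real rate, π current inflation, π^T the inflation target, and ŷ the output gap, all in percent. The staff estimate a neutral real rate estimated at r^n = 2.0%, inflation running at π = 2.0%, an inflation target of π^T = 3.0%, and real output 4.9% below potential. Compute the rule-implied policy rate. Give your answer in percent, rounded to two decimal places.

1.05%

Output 4.9% below potential → ŷ = -4.9.
r = 2.0 + 3.0 + 1.5 × (2.0 − 3.0) + 0.5 × (-4.9)
   = 2.0 + 3 − 1.5 − 2.45 = 1.05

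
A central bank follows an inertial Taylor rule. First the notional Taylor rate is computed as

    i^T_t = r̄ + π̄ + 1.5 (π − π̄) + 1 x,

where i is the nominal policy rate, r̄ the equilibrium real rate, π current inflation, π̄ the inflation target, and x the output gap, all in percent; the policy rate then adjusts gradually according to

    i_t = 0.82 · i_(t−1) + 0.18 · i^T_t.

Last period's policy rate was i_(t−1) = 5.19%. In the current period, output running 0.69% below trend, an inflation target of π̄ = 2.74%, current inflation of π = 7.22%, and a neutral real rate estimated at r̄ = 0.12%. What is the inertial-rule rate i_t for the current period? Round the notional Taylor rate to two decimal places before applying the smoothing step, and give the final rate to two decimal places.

5.86%

Output 0.69% below potential → x = -0.69.
i^T_t = 0.12 + 2.74 + 1.5 × (7.22 − 2.74) + 1 × (-0.69)
   = 0.12 + 2.74 + 6.72 − 0.69 = 8.89
i_t = 0.82 × 5.19 + 0.18 × 8.89 = 4.2558 + 1.6002 = 5.86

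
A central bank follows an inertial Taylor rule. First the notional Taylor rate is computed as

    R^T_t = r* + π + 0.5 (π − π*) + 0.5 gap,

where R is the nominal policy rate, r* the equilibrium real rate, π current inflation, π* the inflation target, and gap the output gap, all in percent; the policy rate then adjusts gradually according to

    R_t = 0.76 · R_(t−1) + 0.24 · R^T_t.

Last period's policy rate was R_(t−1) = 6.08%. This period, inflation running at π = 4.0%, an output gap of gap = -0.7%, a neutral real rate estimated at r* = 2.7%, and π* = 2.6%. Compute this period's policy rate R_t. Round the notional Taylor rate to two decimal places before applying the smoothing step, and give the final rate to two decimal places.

R^T_t = 2.7 + 4.0 + 0.5 × (4.0 − 2.6) + 0.5 × (-0.7)
   = 2.7 + 4 + 0.7 − 0.35 = 7.05
R_t = 0.76 × 6.08 + 0.24 × 7.05 = 4.6208 + 1.692 = 6.31

6.31%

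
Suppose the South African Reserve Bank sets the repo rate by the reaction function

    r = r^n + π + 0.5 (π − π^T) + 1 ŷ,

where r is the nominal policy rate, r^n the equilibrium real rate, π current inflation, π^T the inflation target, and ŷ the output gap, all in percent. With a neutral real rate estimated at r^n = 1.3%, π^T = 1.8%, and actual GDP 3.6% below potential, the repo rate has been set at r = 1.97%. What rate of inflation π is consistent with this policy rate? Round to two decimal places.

Output 3.6% below potential → ŷ = -3.6.
Collecting π: r = r^n + (1 + 0.5) π − 0.5 π^T + 1 ŷ
1.5 π = 1.97 − 1.3 + 0.5 × 1.8 − 1 × (-3.6) = 5.17
π = 5.17 / 1.5 = 3.45

3.45%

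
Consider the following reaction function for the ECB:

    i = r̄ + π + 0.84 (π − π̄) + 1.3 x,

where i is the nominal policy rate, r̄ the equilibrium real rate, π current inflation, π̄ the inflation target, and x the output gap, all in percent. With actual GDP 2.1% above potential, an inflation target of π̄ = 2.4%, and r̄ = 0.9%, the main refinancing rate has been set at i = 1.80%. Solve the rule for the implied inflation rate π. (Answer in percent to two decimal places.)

0.10%

Output 2.1% above potential → x = 2.1.
Collecting π: i = r̄ + (1 + 0.84) π − 0.84 π̄ + 1.3 x
1.84 π = 1.80 − 0.9 + 0.84 × 2.4 − 1.3 × 2.1 = 0.186
π = 0.186 / 1.84 = 0.10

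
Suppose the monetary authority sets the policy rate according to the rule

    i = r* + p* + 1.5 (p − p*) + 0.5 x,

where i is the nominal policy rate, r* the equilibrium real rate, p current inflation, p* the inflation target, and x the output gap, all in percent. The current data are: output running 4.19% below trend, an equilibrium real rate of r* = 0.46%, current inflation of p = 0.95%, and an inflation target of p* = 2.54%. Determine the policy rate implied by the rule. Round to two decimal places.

-1.48%

Output 4.19% below potential → x = -4.19.
i = 0.46 + 2.54 + 1.5 × (0.95 − 2.54) + 0.5 × (-4.19)
   = 0.46 + 2.54 − 2.385 − 2.095 = -1.48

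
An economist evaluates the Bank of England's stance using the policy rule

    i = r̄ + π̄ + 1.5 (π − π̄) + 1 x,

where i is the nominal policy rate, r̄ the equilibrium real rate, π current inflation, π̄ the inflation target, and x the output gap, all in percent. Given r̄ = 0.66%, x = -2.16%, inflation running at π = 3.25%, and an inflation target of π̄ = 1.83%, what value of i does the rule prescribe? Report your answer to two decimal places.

i = 0.66 + 1.83 + 1.5 × (3.25 − 1.83) + 1 × (-2.16)
   = 0.66 + 1.83 + 2.13 − 2.16 = 2.46

2.46%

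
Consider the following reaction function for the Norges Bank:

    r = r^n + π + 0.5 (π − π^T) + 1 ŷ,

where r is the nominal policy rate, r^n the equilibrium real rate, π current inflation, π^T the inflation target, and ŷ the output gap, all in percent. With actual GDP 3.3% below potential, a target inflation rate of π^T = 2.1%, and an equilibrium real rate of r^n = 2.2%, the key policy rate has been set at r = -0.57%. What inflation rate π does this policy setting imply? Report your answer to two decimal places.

1.05%

Output 3.3% below potential → ŷ = -3.3.
Collecting π: r = r^n + (1 + 0.5) π − 0.5 π^T + 1 ŷ
1.5 π = -0.57 − 2.2 + 0.5 × 2.1 − 1 × (-3.3) = 1.58
π = 1.58 / 1.5 = 1.05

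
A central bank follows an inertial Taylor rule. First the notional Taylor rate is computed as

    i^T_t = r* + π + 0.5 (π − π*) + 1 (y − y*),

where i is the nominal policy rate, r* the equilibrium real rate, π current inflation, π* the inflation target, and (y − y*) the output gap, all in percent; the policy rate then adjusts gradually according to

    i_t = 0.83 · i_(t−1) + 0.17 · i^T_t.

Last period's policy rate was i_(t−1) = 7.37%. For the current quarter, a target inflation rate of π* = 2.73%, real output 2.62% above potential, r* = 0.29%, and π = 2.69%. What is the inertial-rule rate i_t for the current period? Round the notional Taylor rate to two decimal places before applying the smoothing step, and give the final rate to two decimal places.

7.07%

Output 2.62% above potential → (y − y*) = 2.62.
i^T_t = 0.29 + 2.69 + 0.5 × (2.69 − 2.73) + 1 × 2.62
   = 0.29 + 2.69 − 0.02 + 2.62 = 5.58
i_t = 0.83 × 7.37 + 0.17 × 5.58 = 6.1171 + 0.9486 = 7.07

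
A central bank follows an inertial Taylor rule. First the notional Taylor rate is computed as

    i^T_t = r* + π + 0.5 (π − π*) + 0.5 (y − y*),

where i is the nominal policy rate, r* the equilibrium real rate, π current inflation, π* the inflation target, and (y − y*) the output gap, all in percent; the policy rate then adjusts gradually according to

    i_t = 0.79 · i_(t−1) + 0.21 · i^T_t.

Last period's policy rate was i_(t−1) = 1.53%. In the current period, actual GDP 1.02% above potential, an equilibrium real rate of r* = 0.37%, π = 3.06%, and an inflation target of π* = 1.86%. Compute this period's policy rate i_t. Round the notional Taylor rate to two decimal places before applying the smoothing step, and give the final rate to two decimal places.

Output 1.02% above potential → (y − y*) = 1.02.
i^T_t = 0.37 + 3.06 + 0.5 × (3.06 − 1.86) + 0.5 × 1.02
   = 0.37 + 3.06 + 0.6 + 0.51 = 4.54
i_t = 0.79 × 1.53 + 0.21 × 4.54 = 1.2087 + 0.9534 = 2.16

2.16%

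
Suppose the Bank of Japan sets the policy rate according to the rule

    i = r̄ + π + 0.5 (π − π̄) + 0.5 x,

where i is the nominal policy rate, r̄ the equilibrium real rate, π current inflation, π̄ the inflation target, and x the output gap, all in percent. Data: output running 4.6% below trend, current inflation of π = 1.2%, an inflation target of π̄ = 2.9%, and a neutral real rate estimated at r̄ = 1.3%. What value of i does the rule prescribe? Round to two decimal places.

Output 4.6% below potential → x = -4.6.
i = 1.3 + 1.2 + 0.5 × (1.2 − 2.9) + 0.5 × (-4.6)
   = 1.3 + 1.2 − 0.85 − 2.3 = -0.65

-0.65%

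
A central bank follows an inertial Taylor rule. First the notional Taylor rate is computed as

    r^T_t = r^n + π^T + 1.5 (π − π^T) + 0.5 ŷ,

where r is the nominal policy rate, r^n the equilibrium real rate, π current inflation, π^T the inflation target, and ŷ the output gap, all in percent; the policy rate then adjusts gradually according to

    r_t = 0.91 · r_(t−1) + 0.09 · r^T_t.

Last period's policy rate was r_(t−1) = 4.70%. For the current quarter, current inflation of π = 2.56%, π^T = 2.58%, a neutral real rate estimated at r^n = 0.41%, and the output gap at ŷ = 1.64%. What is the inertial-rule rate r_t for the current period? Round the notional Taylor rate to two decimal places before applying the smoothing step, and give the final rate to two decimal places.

r^T_t = 0.41 + 2.58 + 1.5 × (2.56 − 2.58) + 0.5 × 1.64
   = 0.41 + 2.58 − 0.03 + 0.82 = 3.78
r_t = 0.91 × 4.70 + 0.09 × 3.78 = 4.277 + 0.3402 = 4.62

4.62%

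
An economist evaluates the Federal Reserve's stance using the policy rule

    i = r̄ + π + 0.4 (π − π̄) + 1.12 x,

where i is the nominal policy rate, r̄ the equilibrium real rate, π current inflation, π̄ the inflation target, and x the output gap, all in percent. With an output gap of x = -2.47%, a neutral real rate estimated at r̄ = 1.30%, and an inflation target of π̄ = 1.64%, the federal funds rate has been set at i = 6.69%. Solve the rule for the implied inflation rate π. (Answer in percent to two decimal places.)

Collecting π: i = r̄ + (1 + 0.4) π − 0.4 π̄ + 1.12 x
1.4 π = 6.69 − 1.30 + 0.4 × 1.64 − 1.12 × (-2.47) = 8.8124
π = 8.8124 / 1.4 = 6.29

6.29%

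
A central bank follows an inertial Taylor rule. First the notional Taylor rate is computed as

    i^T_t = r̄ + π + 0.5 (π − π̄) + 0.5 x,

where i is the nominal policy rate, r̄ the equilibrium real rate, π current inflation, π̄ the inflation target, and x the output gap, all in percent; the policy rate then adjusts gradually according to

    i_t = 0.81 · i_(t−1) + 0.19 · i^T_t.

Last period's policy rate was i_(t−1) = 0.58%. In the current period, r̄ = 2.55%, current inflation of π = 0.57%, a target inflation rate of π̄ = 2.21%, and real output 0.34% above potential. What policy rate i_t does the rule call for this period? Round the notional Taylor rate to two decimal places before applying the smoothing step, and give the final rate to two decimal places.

0.94%

Output 0.34% above potential → x = 0.34.
i^T_t = 2.55 + 0.57 + 0.5 × (0.57 − 2.21) + 0.5 × 0.34
   = 2.55 + 0.57 − 0.82 + 0.17 = 2.47
i_t = 0.81 × 0.58 + 0.19 × 2.47 = 0.4698 + 0.4693 = 0.94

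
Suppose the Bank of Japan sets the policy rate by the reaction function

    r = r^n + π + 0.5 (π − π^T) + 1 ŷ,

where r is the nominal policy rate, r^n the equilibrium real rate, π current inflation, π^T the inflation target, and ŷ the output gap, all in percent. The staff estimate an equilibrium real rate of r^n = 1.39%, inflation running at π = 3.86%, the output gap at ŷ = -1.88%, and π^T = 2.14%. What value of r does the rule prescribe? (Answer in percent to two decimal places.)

r = 1.39 + 3.86 + 0.5 × (3.86 − 2.14) + 1 × (-1.88)
   = 1.39 + 3.86 + 0.86 − 1.88 = 4.23

4.23%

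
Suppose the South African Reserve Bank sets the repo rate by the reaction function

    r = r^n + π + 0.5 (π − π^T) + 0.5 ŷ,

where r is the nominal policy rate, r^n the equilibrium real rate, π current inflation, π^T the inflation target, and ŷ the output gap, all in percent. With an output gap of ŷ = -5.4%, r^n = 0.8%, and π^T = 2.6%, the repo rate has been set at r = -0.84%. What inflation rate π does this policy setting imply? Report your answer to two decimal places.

Collecting π: r = r^n + (1 + 0.5) π − 0.5 π^T + 0.5 ŷ
1.5 π = -0.84 − 0.8 + 0.5 × 2.6 − 0.5 × (-5.4) = 2.36
π = 2.36 / 1.5 = 1.57

1.57%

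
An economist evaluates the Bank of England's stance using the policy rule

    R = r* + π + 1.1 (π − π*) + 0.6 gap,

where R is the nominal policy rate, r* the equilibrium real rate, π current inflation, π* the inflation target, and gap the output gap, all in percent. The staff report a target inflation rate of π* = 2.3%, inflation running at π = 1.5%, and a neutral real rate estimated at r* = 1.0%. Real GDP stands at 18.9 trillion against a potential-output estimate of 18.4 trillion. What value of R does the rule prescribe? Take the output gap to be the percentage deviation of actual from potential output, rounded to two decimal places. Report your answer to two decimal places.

Output gap = 100 × (18.9 − 18.4) / 18.4 = 2.72%.
R = 1.00 + 1.50 + 1.1 × (1.50 − 2.30) + 0.6 × 2.72
   = 1.00 + 1.5 − 0.88 + 1.632 = 3.25

3.25%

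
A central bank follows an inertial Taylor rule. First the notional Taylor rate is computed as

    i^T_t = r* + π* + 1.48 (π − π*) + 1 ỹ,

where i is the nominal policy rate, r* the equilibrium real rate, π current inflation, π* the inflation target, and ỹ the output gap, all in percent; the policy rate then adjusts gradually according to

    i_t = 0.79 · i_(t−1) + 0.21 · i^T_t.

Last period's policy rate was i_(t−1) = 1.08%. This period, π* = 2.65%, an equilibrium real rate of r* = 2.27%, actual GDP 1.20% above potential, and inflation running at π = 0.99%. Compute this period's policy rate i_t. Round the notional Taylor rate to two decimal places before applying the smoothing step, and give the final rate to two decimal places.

1.62%

Output 1.20% above potential → ỹ = 1.20.
i^T_t = 2.27 + 2.65 + 1.48 × (0.99 − 2.65) + 1 × 1.20
   = 2.27 + 2.65 − 2.4568 + 1.2 = 3.66
i_t = 0.79 × 1.08 + 0.21 × 3.66 = 0.8532 + 0.7686 = 1.62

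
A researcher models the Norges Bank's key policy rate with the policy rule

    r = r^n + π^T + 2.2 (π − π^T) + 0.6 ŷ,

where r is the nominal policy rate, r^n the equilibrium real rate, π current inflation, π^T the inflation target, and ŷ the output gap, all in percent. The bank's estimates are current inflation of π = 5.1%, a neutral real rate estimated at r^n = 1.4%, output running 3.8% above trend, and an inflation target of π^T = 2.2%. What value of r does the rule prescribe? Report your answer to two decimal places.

Output 3.8% above potential → ŷ = 3.8.
r = 1.4 + 2.2 + 2.2 × (5.1 − 2.2) + 0.6 × 3.8
   = 1.4 + 2.2 + 6.38 + 2.28 = 12.26

12.26%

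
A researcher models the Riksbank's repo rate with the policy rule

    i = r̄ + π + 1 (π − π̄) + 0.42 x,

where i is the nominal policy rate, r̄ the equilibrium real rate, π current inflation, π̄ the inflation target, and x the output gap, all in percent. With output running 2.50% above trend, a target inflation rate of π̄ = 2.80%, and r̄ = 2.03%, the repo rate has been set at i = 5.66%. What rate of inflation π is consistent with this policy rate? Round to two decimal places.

2.69%

Output 2.50% above potential → x = 2.50.
Collecting π: i = r̄ + (1 + 1) π − 1 π̄ + 0.42 x
2 π = 5.66 − 2.03 + 1 × 2.80 − 0.42 × 2.50 = 5.38
π = 5.38 / 2 = 2.69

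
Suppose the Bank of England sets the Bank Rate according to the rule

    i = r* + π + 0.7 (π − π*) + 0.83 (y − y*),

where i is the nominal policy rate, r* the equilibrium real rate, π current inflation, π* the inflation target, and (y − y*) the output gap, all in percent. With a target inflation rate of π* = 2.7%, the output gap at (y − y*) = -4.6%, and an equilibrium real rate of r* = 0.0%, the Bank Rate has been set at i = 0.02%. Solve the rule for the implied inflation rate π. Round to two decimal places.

3.37%

Collecting π: i = r* + (1 + 0.7) π − 0.7 π* + 0.83 (y − y*)
1.7 π = 0.02 − 0.0 + 0.7 × 2.7 − 0.83 × (-4.6) = 5.728
π = 5.728 / 1.7 = 3.37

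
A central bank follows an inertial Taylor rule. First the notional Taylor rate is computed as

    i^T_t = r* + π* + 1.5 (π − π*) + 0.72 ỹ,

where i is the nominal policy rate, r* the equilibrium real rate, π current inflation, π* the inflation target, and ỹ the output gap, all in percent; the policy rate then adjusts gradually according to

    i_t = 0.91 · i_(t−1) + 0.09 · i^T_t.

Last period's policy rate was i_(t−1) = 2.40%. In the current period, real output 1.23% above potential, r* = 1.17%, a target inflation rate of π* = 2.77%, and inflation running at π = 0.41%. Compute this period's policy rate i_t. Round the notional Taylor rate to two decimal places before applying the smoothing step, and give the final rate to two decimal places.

2.30%

Output 1.23% above potential → ỹ = 1.23.
i^T_t = 1.17 + 2.77 + 1.5 × (0.41 − 2.77) + 0.72 × 1.23
   = 1.17 + 2.77 − 3.54 + 0.8856 = 1.29
i_t = 0.91 × 2.40 + 0.09 × 1.29 = 2.184 + 0.1161 = 2.30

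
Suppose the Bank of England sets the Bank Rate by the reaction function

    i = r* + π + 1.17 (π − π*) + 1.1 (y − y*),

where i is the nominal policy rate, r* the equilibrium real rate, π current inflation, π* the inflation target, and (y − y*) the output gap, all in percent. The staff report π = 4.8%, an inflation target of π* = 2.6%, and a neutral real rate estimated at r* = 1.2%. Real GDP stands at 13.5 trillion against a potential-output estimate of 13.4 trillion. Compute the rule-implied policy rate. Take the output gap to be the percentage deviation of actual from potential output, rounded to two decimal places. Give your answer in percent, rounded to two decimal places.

Output gap = 100 × (13.5 − 13.4) / 13.4 = 0.75%.
i = 1.20 + 4.80 + 1.17 × (4.80 − 2.60) + 1.1 × 0.75
   = 1.20 + 4.8 + 2.574 + 0.825 = 9.40

9.40%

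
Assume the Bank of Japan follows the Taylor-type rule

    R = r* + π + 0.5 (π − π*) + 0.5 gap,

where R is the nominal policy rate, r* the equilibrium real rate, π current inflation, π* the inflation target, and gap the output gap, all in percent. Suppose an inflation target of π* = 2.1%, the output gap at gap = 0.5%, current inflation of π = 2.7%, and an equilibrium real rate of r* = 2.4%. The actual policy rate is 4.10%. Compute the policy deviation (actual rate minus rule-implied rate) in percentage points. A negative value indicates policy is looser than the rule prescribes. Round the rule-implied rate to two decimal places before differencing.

-1.55 pp

R = 2.4 + 2.7 + 0.5 × (2.7 − 2.1) + 0.5 × 0.5
   = 2.4 + 2.7 + 0.3 + 0.25 = 5.65
Deviation = 4.10 − 5.65 = -1.55 pp.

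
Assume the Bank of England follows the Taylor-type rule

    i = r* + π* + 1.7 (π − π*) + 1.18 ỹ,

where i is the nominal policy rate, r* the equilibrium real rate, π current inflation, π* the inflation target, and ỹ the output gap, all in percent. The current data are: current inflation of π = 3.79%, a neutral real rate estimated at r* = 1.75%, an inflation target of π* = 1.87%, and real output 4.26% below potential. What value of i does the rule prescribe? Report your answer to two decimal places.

1.86%

Output 4.26% below potential → ỹ = -4.26.
i = 1.75 + 1.87 + 1.7 × (3.79 − 1.87) + 1.18 × (-4.26)
   = 1.75 + 1.87 + 3.264 − 5.0268 = 1.86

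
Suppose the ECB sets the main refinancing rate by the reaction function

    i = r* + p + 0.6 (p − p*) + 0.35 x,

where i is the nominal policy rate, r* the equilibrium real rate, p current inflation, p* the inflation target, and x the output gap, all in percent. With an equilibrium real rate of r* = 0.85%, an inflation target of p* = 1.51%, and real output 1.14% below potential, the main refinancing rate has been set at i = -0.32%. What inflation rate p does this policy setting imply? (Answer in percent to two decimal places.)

Output 1.14% below potential → x = -1.14.
Collecting p: i = r* + (1 + 0.6) p − 0.6 p* + 0.35 x
1.6 p = -0.32 − 0.85 + 0.6 × 1.51 − 0.35 × (-1.14) = 0.135
p = 0.135 / 1.6 = 0.08

0.08%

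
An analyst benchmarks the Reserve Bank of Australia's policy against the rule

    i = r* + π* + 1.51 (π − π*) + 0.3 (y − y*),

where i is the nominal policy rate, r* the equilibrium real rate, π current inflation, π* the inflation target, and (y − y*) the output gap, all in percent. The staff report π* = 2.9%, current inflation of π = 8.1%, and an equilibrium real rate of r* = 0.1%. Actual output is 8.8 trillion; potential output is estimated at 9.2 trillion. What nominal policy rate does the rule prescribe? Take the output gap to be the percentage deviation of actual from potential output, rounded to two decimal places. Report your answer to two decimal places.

Output gap = 100 × (8.8 − 9.2) / 9.2 = -4.35%.
i = 0.10 + 2.90 + 1.51 × (8.10 − 2.90) + 0.3 × (-4.35)
   = 0.10 + 2.9 + 7.852 − 1.305 = 9.55

9.55%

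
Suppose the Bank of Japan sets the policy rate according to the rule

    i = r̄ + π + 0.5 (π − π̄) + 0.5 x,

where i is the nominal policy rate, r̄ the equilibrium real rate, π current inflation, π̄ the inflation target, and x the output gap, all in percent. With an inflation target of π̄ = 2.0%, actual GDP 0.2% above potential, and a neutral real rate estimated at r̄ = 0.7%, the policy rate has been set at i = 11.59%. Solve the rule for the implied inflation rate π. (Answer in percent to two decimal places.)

7.86%

Output 0.2% above potential → x = 0.2.
Collecting π: i = r̄ + (1 + 0.5) π − 0.5 π̄ + 0.5 x
1.5 π = 11.59 − 0.7 + 0.5 × 2.0 − 0.5 × 0.2 = 11.79
π = 11.79 / 1.5 = 7.86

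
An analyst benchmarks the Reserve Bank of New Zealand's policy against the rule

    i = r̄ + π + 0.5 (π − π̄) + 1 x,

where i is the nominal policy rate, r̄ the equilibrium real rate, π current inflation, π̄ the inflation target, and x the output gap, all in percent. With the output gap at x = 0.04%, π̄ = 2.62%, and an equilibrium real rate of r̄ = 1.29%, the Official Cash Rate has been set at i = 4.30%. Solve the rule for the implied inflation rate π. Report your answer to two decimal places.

2.85%

Collecting π: i = r̄ + (1 + 0.5) π − 0.5 π̄ + 1 x
1.5 π = 4.30 − 1.29 + 0.5 × 2.62 − 1 × 0.04 = 4.28
π = 4.28 / 1.5 = 2.85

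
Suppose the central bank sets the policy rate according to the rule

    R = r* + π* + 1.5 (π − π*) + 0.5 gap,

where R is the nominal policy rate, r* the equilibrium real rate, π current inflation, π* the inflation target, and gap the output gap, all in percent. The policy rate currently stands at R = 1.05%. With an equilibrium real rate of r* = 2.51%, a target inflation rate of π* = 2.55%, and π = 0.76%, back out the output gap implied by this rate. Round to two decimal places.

-2.65%

0.5 gap = 1.05 − 2.51 − 2.55 − 1.5 × (0.76 − 2.55) = -1.325
gap = -1.325 / 0.5 = -2.65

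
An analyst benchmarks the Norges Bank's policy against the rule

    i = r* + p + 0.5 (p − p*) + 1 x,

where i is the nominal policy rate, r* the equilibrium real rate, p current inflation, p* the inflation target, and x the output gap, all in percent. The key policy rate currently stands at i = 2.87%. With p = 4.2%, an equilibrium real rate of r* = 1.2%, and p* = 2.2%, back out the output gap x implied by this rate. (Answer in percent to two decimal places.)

1 x = 2.87 − 1.2 − 4.2 − 0.5 × (4.2 − 2.2) = -3.53
x = -3.53 / 1 = -3.53

-3.53%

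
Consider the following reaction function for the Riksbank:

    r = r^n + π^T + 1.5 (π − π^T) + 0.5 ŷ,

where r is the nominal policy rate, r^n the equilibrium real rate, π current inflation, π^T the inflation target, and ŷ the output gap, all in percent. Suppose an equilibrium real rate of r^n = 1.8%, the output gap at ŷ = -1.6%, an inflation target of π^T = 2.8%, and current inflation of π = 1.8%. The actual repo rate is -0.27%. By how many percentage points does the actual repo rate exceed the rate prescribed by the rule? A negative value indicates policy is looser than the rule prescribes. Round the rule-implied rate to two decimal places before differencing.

-2.57 pp

r = 1.8 + 2.8 + 1.5 × (1.8 − 2.8) + 0.5 × (-1.6)
   = 1.8 + 2.8 − 1.5 − 0.8 = 2.30
Deviation = -0.27 − 2.30 = -2.57 pp.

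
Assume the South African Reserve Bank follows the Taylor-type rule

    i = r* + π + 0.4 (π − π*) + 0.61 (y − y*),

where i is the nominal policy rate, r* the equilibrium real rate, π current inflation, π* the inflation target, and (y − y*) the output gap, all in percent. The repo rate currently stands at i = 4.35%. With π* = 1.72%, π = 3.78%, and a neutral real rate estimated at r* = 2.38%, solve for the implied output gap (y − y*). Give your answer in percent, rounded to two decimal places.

0.61 (y − y*) = 4.35 − 2.38 − 3.78 − 0.4 × (3.78 − 1.72) = -2.634
(y − y*) = -2.634 / 0.61 = -4.32

-4.32%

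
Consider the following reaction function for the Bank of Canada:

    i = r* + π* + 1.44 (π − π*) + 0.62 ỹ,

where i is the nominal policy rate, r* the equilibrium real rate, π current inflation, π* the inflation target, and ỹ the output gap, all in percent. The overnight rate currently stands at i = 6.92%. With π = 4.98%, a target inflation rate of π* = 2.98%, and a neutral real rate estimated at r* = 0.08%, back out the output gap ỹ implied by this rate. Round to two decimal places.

0.62 ỹ = 6.92 − 0.08 − 2.98 − 1.44 × (4.98 − 2.98) = 0.98
ỹ = 0.98 / 0.62 = 1.58

1.58%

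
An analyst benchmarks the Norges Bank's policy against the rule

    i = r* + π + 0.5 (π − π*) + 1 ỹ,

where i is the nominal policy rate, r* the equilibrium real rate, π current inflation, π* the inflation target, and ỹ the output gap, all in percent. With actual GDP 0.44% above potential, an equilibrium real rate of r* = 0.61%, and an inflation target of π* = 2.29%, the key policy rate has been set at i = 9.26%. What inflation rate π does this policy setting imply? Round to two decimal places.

6.24%

Output 0.44% above potential → ỹ = 0.44.
Collecting π: i = r* + (1 + 0.5) π − 0.5 π* + 1 ỹ
1.5 π = 9.26 − 0.61 + 0.5 × 2.29 − 1 × 0.44 = 9.355
π = 9.355 / 1.5 = 6.24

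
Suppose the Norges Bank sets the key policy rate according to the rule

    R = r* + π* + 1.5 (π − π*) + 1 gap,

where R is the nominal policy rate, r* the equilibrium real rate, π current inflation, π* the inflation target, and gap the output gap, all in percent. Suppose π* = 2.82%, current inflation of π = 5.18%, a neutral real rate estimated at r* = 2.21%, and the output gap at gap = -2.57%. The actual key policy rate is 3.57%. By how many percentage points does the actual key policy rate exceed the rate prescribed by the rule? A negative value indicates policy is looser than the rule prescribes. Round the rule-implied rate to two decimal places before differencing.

R = 2.21 + 2.82 + 1.5 × (5.18 − 2.82) + 1 × (-2.57)
   = 2.21 + 2.82 + 3.54 − 2.57 = 6.00
Deviation = 3.57 − 6.00 = -2.43 pp.

-2.43 pp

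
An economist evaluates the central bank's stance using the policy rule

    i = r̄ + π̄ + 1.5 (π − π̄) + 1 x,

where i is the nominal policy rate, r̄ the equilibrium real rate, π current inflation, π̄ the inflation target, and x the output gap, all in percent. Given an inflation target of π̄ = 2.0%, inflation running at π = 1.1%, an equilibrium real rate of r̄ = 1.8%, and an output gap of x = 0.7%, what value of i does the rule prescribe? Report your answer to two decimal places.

i = 1.8 + 2.0 + 1.5 × (1.1 − 2.0) + 1 × 0.7
   = 1.8 + 2 − 1.35 + 0.7 = 3.15

3.15%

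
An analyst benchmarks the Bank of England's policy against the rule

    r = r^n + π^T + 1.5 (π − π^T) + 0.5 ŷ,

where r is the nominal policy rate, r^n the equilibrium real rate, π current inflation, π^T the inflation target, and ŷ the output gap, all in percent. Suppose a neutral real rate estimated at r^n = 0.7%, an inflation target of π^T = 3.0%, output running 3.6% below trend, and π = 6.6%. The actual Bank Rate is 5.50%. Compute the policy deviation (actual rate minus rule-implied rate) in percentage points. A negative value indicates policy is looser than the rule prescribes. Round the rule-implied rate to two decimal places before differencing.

Output 3.6% below potential → ŷ = -3.6.
r = 0.7 + 3.0 + 1.5 × (6.6 − 3.0) + 0.5 × (-3.6)
   = 0.7 + 3 + 5.4 − 1.8 = 7.30
Deviation = 5.50 − 7.30 = -1.80 pp.

-1.80 pp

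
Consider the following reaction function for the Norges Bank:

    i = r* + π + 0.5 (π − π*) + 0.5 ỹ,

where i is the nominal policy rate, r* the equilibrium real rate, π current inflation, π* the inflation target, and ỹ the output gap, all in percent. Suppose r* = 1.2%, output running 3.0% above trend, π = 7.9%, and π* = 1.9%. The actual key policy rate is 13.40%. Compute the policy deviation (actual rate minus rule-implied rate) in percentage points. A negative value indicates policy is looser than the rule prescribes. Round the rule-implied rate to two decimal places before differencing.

-0.20 pp

Output 3.0% above potential → ỹ = 3.0.
i = 1.2 + 7.9 + 0.5 × (7.9 − 1.9) + 0.5 × 3.0
   = 1.2 + 7.9 + 3 + 1.5 = 13.60
Deviation = 13.40 − 13.60 = -0.20 pp.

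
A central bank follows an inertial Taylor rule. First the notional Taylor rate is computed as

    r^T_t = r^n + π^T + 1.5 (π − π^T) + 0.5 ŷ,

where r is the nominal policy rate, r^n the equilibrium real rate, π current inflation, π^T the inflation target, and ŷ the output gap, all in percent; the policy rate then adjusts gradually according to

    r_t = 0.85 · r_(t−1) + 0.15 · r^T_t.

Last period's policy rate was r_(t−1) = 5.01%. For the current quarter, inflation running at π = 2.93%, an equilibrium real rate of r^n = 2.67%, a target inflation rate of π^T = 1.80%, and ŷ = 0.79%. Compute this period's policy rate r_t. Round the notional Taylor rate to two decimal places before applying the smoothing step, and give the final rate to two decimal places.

5.24%

r^T_t = 2.67 + 1.80 + 1.5 × (2.93 − 1.80) + 0.5 × 0.79
   = 2.67 + 1.8 + 1.695 + 0.395 = 6.56
r_t = 0.85 × 5.01 + 0.15 × 6.56 = 4.2585 + 0.984 = 5.24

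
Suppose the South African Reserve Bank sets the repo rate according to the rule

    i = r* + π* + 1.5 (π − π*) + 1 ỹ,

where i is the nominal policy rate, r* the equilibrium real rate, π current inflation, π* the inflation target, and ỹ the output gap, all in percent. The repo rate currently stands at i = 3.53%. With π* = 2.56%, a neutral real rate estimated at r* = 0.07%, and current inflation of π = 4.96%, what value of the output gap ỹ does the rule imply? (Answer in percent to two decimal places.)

1 ỹ = 3.53 − 0.07 − 2.56 − 1.5 × (4.96 − 2.56) = -2.7
ỹ = -2.7 / 1 = -2.70

-2.70%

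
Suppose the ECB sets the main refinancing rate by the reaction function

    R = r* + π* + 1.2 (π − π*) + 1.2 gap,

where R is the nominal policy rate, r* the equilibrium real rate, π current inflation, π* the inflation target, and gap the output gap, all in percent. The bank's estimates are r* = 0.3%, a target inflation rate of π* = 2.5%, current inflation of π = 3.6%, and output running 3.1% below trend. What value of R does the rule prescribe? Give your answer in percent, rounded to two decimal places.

Output 3.1% below potential → gap = -3.1.
R = 0.3 + 2.5 + 1.2 × (3.6 − 2.5) + 1.2 × (-3.1)
   = 0.3 + 2.5 + 1.32 − 3.72 = 0.40

0.40%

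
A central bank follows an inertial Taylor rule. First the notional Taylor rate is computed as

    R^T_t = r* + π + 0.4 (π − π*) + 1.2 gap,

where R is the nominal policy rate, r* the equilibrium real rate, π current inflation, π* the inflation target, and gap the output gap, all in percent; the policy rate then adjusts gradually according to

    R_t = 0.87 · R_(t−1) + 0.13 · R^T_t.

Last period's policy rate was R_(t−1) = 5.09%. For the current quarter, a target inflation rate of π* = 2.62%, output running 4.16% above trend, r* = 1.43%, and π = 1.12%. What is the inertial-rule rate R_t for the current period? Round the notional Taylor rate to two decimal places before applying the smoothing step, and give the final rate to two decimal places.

5.33%

Output 4.16% above potential → gap = 4.16.
R^T_t = 1.43 + 1.12 + 0.4 × (1.12 − 2.62) + 1.2 × 4.16
   = 1.43 + 1.12 − 0.6 + 4.992 = 6.94
R_t = 0.87 × 5.09 + 0.13 × 6.94 = 4.4283 + 0.9022 = 5.33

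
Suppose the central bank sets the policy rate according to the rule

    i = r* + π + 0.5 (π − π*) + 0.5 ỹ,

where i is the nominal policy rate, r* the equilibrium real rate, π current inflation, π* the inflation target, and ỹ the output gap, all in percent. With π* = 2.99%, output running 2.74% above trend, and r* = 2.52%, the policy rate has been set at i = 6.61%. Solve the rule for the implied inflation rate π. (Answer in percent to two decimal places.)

Output 2.74% above potential → ỹ = 2.74.
Collecting π: i = r* + (1 + 0.5) π − 0.5 π* + 0.5 ỹ
1.5 π = 6.61 − 2.52 + 0.5 × 2.99 − 0.5 × 2.74 = 4.215
π = 4.215 / 1.5 = 2.81

2.81%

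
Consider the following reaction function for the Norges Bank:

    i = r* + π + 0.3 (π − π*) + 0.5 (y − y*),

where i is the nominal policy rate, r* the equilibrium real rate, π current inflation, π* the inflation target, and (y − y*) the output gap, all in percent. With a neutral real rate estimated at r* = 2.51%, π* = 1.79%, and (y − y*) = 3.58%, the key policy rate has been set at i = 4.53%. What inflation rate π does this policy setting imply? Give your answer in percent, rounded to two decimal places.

0.59%

Collecting π: i = r* + (1 + 0.3) π − 0.3 π* + 0.5 (y − y*)
1.3 π = 4.53 − 2.51 + 0.3 × 1.79 − 0.5 × 3.58 = 0.767
π = 0.767 / 1.3 = 0.59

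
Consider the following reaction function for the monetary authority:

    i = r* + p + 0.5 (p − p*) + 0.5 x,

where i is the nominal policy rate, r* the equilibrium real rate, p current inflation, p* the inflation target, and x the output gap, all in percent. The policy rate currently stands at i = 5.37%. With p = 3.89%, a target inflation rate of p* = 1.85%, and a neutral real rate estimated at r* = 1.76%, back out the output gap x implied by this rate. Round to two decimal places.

0.5 x = 5.37 − 1.76 − 3.89 − 0.5 × (3.89 − 1.85) = -1.3
x = -1.3 / 0.5 = -2.60

-2.60%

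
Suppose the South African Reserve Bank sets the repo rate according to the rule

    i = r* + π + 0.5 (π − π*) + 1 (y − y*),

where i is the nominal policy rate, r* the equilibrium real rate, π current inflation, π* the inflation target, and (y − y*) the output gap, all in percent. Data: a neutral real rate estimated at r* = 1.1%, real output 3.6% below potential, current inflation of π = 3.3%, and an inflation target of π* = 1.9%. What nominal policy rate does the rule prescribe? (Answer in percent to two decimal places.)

Output 3.6% below potential → (y − y*) = -3.6.
i = 1.1 + 3.3 + 0.5 × (3.3 − 1.9) + 1 × (-3.6)
   = 1.1 + 3.3 + 0.7 − 3.6 = 1.50

1.50%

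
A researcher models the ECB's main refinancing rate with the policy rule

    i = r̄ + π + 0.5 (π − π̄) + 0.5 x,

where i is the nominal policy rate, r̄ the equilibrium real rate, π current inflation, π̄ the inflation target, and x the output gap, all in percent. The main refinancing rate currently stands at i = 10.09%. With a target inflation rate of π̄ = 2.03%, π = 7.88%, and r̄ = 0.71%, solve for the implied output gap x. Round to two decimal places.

0.5 x = 10.09 − 0.71 − 7.88 − 0.5 × (7.88 − 2.03) = -1.425
x = -1.425 / 0.5 = -2.85

-2.85%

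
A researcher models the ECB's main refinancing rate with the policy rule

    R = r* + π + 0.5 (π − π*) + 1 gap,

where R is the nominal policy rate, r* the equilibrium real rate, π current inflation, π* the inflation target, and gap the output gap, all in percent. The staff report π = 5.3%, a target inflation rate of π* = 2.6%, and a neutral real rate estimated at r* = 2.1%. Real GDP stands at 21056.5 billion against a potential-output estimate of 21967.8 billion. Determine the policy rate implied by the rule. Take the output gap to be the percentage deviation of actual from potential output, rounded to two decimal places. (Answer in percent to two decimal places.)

4.60%

Output gap = 100 × (21056.5 − 21967.8) / 21967.8 = -4.15%.
R = 2.10 + 5.30 + 0.5 × (5.30 − 2.60) + 1 × (-4.15)
   = 2.10 + 5.3 + 1.35 − 4.15 = 4.60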